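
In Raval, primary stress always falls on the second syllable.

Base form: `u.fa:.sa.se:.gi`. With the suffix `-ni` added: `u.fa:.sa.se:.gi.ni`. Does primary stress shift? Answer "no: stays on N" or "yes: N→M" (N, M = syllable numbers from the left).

Base `u.fa:.sa.se:.gi` (5 syllables):
  The word has 5 syllables; the second syllable is syllable 2 (fa:).
  → primary stress on syllable 2.
Suffixed `u.fa:.sa.se:.gi.ni` (6 syllables):
  The word has 6 syllables; the second syllable is syllable 2 (fa:).
  → primary stress on syllable 2.

no: stays on 2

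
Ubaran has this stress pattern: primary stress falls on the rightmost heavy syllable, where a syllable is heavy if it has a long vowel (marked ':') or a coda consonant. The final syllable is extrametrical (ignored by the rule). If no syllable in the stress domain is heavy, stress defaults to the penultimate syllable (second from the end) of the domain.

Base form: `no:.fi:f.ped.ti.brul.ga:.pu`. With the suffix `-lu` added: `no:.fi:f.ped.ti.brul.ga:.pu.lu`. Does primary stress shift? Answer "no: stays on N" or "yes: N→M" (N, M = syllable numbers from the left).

no: stays on 6

Base `no:.fi:f.ped.ti.brul.ga:.pu` (7 syllables):
  The final syllable (7, pu) is extrametrical; the stress domain is syllables 1–6.
  Weights: 1 no: H, 2 fi:f H, 3 ped H, 4 ti L, 5 brul H, 6 ga: H.
  Heavy syllables in the domain: 1, 2, 3, 5, 6. The rightmost is syllable 6 (ga:).
  → primary stress on syllable 6.
Suffixed `no:.fi:f.ped.ti.brul.ga:.pu.lu` (8 syllables):
  The final syllable (8, lu) is extrametrical; the stress domain is syllables 1–7.
  Weights: 1 no: H, 2 fi:f H, 3 ped H, 4 ti L, 5 brul H, 6 ga: H, 7 pu L.
  Heavy syllables in the domain: 1, 2, 3, 5, 6. The rightmost is syllable 6 (ga:).
  → primary stress on syllable 6.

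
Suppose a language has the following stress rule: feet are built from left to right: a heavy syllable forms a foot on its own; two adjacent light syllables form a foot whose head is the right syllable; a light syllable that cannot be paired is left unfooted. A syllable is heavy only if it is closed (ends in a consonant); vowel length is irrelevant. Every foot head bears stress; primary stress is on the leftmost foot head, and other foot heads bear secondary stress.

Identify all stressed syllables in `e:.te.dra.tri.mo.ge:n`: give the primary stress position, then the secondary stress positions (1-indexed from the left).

Weights: 1 e: L, 2 te L, 3 dra L, 4 tri L, 5 mo L, 6 ge:n H.
Parse left to right (heavy = foot alone; LL = one foot; stranded L unfooted): (e:.ˈte) (dra.ˈtri) mo (ˈge:n).
Foot heads: 2, 4, 6.
Primary stress on the leftmost head = syllable 2.
Secondary stress on 4, 6: e:.ˈte.dra.ˌtri.mo.ˌge:n.

primary 2, secondary 4, 6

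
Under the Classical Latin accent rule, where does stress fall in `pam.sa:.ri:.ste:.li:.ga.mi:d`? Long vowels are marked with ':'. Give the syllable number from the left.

5

Classical Latin: stress the penult if heavy (long vowel or closed), else the antepenult.
Weights: 5 li: H, 6 ga L, 7 mi:d H.
The penult (syllable 6, ga) is light, so stress falls on the antepenult (syllable 5, li:).
Stress on syllable 5: pam.sa:.ri:.ste:.ˈli:.ga.mi:d.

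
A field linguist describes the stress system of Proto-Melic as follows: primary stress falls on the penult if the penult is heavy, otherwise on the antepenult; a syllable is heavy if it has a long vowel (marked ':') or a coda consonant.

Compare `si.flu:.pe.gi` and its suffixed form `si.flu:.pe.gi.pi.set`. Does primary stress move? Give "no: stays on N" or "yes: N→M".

Base `si.flu:.pe.gi` (4 syllables):
  Weights: 2 flu: H, 3 pe L, 4 gi L.
  The penult (syllable 3, pe) is light, so stress falls on the antepenult (syllable 2, flu:).
  → primary stress on syllable 2.
Suffixed `si.flu:.pe.gi.pi.set` (6 syllables):
  Weights: 4 gi L, 5 pi L, 6 set H.
  The penult (syllable 5, pi) is light, so stress falls on the antepenult (syllable 4, gi).
  → primary stress on syllable 4.

yes: 2→4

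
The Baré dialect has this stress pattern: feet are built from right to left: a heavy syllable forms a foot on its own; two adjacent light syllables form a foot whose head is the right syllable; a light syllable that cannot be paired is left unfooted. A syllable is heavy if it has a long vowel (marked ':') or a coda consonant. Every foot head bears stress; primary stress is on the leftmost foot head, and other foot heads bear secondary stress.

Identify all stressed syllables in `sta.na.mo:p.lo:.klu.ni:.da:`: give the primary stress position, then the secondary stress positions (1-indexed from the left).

Weights: 1 sta L, 2 na L, 3 mo:p H, 4 lo: H, 5 klu L, 6 ni: H, 7 da: H.
Parse right to left (heavy = foot alone; LL = one foot; stranded L unfooted): (sta.ˈna) (ˈmo:p) (ˈlo:) klu (ˈni:) (ˈda:).
Foot heads: 2, 3, 4, 6, 7.
Primary stress on the leftmost head = syllable 2.
Secondary stress on 3, 4, 6, 7: sta.ˈna.ˌmo:p.ˌlo:.klu.ˌni:.ˌda:.

primary 2, secondary 3, 4, 6, 7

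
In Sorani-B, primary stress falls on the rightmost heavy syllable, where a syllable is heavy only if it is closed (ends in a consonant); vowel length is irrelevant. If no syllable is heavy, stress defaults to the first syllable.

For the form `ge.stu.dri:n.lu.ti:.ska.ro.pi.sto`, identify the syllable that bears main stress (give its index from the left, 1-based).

Weights: 1 ge L, 2 stu L, 3 dri:n H, 4 lu L, 5 ti: L, 6 ska L, 7 ro L, 8 pi L, 9 sto L.
Heavy syllables in the domain: 3. The rightmost is syllable 3 (dri:n).
Primary stress: syllable 3 → ge.stu.ˈdri:n.lu.ti:.ska.ro.pi.sto.

3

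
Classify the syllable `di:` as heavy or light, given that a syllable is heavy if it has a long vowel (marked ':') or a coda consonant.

heavy

`di:`: long vowel, open (no coda). Long vowel → heavy.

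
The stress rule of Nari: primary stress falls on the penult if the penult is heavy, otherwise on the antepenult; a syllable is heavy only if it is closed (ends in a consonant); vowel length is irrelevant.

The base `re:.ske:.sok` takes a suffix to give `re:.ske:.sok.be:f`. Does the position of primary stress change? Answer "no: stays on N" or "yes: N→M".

yes: 1→3

Base `re:.ske:.sok` (3 syllables):
  Weights: 1 re: L, 2 ske: L, 3 sok H.
  The penult (syllable 2, ske:) is light, so stress falls on the antepenult (syllable 1, re:).
  → primary stress on syllable 1.
Suffixed `re:.ske:.sok.be:f` (4 syllables):
  Weights: 2 ske: L, 3 sok H, 4 be:f H.
  The penult (syllable 3, sok) is heavy, so it takes stress.
  → primary stress on syllable 3.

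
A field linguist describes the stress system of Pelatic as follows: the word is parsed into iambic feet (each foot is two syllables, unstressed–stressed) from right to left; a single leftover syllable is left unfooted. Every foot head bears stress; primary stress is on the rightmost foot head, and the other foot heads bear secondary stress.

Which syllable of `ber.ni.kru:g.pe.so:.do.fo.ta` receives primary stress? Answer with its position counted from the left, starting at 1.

Parse right to left into iambic (σˈσ) feet: (ber.ˈni) (kru:g.ˈpe) (so:.ˈdo) (fo.ˈta).
Foot heads (stressed positions): 2, 4, 6, 8.
End Rule Rightmost: primary stress on the rightmost head = syllable 8.
Primary stress: syllable 8 → ber.ni.kru:g.pe.so:.do.fo.ˈta.

8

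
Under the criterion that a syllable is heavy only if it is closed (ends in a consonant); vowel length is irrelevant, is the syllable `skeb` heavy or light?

`skeb`: short vowel, closed (coda /b/). Closed (coda /b/) → heavy.

heavy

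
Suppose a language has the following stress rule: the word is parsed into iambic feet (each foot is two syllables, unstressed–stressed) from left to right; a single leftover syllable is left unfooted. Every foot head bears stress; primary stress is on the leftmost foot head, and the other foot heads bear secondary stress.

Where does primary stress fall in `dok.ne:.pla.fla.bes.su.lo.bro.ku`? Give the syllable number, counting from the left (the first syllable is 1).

Parse left to right into iambic (σˈσ) feet: (dok.ˈne:) (pla.ˈfla) (bes.ˈsu) (lo.ˈbro) ku. Syllable 9 is left unfooted.
Foot heads (stressed positions): 2, 4, 6, 8.
End Rule Leftmost: primary stress on the leftmost head = syllable 2.
Primary stress: syllable 2 → dok.ˈne:.pla.fla.bes.su.lo.bro.ku.

2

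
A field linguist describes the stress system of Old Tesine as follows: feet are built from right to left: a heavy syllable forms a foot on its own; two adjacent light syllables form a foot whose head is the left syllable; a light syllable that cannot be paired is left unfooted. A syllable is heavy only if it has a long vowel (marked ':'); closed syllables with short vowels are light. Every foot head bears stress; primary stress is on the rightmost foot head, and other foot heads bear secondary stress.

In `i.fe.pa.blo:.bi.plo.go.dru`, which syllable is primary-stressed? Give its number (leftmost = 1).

Weights: 1 i L, 2 fe L, 3 pa L, 4 blo: H, 5 bi L, 6 plo L, 7 go L, 8 dru L.
Parse right to left (heavy = foot alone; LL = one foot; stranded L unfooted): i (ˈfe.pa) (ˈblo:) (ˈbi.plo) (ˈgo.dru).
Foot heads: 2, 4, 5, 7.
Primary stress on the rightmost head = syllable 7.
Primary stress: syllable 7 → i.fe.pa.blo:.bi.plo.ˈgo.dru.

7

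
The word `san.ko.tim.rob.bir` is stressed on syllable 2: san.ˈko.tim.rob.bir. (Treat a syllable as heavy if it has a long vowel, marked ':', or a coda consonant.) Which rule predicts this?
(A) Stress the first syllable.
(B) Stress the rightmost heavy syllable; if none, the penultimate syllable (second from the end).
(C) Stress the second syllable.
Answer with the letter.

C

Rule A → syllable 1 (observed: 2).
Rule B → syllable 5 (observed: 2).
Rule C → syllable 2 ✓.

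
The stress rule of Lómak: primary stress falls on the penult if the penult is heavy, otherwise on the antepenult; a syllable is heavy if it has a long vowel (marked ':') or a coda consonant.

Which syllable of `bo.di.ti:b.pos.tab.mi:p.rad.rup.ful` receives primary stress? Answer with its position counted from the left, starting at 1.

8

Weights: 7 rad H, 8 rup H, 9 ful H.
The penult (syllable 8, rup) is heavy, so it takes stress.
Primary stress: syllable 8 → bo.di.ti:b.pos.tab.mi:p.rad.ˈrup.ful.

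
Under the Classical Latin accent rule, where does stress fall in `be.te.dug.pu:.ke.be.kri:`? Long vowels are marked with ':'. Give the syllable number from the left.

5

Classical Latin: stress the penult if heavy (long vowel or closed), else the antepenult.
Weights: 5 ke L, 6 be L, 7 kri: H.
The penult (syllable 6, be) is light, so stress falls on the antepenult (syllable 5, ke).
Stress on syllable 5: be.te.dug.pu:.ˈke.be.kri:.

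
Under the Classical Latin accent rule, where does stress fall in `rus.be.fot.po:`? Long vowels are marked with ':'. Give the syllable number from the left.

3

Classical Latin: stress the penult if heavy (long vowel or closed), else the antepenult.
Weights: 2 be L, 3 fot H, 4 po: H.
The penult (syllable 3, fot) is heavy, so it takes stress.
Stress on syllable 3: rus.be.ˈfot.po:.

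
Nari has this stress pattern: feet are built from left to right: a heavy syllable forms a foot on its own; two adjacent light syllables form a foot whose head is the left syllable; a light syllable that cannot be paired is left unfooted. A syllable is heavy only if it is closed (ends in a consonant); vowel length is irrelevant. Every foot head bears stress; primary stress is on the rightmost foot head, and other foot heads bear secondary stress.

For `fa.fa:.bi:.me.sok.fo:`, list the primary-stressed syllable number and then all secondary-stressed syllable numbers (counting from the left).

primary 5, secondary 1, 3

Weights: 1 fa L, 2 fa: L, 3 bi: L, 4 me L, 5 sok H, 6 fo: L.
Parse left to right (heavy = foot alone; LL = one foot; stranded L unfooted): (ˈfa.fa:) (ˈbi:.me) (ˈsok) fo:.
Foot heads: 1, 3, 5.
Primary stress on the rightmost head = syllable 5.
Secondary stress on 1, 3: ˌfa.fa:.ˌbi:.me.ˈsok.fo:.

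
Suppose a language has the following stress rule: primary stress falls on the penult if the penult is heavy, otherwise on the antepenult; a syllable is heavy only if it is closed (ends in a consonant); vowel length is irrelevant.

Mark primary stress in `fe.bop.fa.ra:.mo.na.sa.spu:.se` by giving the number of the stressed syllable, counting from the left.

Weights: 7 sa L, 8 spu: L, 9 se L.
The penult (syllable 8, spu:) is light, so stress falls on the antepenult (syllable 7, sa).
Primary stress: syllable 7 → fe.bop.fa.ra:.mo.na.ˈsa.spu:.se.

7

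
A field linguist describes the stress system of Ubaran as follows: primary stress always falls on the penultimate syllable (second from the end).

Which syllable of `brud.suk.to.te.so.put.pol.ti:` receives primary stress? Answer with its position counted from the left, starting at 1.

7

The word has 8 syllables; the penultimate syllable (second from the end) is syllable 7 (pol).
Primary stress: syllable 7 → brud.suk.to.te.so.put.ˈpol.ti:.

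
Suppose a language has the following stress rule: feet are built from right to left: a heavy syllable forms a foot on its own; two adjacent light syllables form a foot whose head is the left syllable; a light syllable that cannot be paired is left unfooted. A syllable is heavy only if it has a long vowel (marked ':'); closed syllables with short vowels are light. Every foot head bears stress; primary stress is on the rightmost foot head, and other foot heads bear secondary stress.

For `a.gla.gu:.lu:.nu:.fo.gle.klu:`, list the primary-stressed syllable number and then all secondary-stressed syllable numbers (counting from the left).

Weights: 1 a L, 2 gla L, 3 gu: H, 4 lu: H, 5 nu: H, 6 fo L, 7 gle L, 8 klu: H.
Parse right to left (heavy = foot alone; LL = one foot; stranded L unfooted): (ˈa.gla) (ˈgu:) (ˈlu:) (ˈnu:) (ˈfo.gle) (ˈklu:).
Foot heads: 1, 3, 4, 5, 6, 8.
Primary stress on the rightmost head = syllable 8.
Secondary stress on 1, 3, 4, 5, 6: ˌa.gla.ˌgu:.ˌlu:.ˌnu:.ˌfo.gle.ˈklu:.

primary 8, secondary 1, 3, 4, 5, 6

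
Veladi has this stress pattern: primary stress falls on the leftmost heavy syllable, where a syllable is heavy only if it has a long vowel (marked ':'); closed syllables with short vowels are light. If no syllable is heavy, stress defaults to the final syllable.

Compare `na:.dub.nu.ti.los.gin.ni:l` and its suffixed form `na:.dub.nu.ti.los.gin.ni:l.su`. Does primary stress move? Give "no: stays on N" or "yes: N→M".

Base `na:.dub.nu.ti.los.gin.ni:l` (7 syllables):
  Weights: 1 na: H, 2 dub L, 3 nu L, 4 ti L, 5 los L, 6 gin L, 7 ni:l H.
  Heavy syllables in the domain: 1, 7. The leftmost is syllable 1 (na:).
  → primary stress on syllable 1.
Suffixed `na:.dub.nu.ti.los.gin.ni:l.su` (8 syllables):
  Weights: 1 na: H, 2 dub L, 3 nu L, 4 ti L, 5 los L, 6 gin L, 7 ni:l H, 8 su L.
  Heavy syllables in the domain: 1, 7. The leftmost is syllable 1 (na:).
  → primary stress on syllable 1.

no: stays on 1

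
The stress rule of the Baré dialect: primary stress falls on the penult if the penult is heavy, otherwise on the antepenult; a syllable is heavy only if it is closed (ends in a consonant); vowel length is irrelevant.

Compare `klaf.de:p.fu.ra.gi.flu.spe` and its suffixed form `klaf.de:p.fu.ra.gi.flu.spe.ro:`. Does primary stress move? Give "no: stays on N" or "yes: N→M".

yes: 5→6

Base `klaf.de:p.fu.ra.gi.flu.spe` (7 syllables):
  Weights: 5 gi L, 6 flu L, 7 spe L.
  The penult (syllable 6, flu) is light, so stress falls on the antepenult (syllable 5, gi).
  → primary stress on syllable 5.
Suffixed `klaf.de:p.fu.ra.gi.flu.spe.ro:` (8 syllables):
  Weights: 6 flu L, 7 spe L, 8 ro: L.
  The penult (syllable 7, spe) is light, so stress falls on the antepenult (syllable 6, flu).
  → primary stress on syllable 6.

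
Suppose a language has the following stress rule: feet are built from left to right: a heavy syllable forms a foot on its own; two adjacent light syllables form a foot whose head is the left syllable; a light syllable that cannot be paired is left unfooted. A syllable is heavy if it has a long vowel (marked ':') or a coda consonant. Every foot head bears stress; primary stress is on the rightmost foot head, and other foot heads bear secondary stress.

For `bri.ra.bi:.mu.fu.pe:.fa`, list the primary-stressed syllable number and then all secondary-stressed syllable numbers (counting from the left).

Weights: 1 bri L, 2 ra L, 3 bi: H, 4 mu L, 5 fu L, 6 pe: H, 7 fa L.
Parse left to right (heavy = foot alone; LL = one foot; stranded L unfooted): (ˈbri.ra) (ˈbi:) (ˈmu.fu) (ˈpe:) fa.
Foot heads: 1, 3, 4, 6.
Primary stress on the rightmost head = syllable 6.
Secondary stress on 1, 3, 4: ˌbri.ra.ˌbi:.ˌmu.fu.ˈpe:.fa.

primary 6, secondary 1, 3, 4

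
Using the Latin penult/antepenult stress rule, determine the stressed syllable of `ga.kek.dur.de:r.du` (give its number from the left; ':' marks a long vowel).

Classical Latin: stress the penult if heavy (long vowel or closed), else the antepenult.
Weights: 3 dur H, 4 de:r H, 5 du L.
The penult (syllable 4, de:r) is heavy, so it takes stress.
Stress on syllable 4: ga.kek.dur.ˈde:r.du.

4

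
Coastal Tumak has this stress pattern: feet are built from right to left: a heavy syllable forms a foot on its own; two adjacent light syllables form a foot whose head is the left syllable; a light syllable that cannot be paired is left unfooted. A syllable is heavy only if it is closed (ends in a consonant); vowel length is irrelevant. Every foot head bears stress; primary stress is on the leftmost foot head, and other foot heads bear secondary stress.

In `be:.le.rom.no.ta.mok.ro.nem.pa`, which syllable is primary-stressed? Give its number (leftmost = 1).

Weights: 1 be: L, 2 le L, 3 rom H, 4 no L, 5 ta L, 6 mok H, 7 ro L, 8 nem H, 9 pa L.
Parse right to left (heavy = foot alone; LL = one foot; stranded L unfooted): (ˈbe:.le) (ˈrom) (ˈno.ta) (ˈmok) ro (ˈnem) pa.
Foot heads: 1, 3, 4, 6, 8.
Primary stress on the leftmost head = syllable 1.
Primary stress: syllable 1 → ˈbe:.le.rom.no.ta.mok.ro.nem.pa.

1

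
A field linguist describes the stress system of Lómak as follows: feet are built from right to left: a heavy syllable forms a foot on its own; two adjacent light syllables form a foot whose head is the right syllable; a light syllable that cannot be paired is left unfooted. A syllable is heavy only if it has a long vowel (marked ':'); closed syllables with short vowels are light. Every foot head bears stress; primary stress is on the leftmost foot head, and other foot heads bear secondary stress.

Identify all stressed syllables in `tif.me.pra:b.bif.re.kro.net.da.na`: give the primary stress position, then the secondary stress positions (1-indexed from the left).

primary 2, secondary 3, 5, 7, 9

Weights: 1 tif L, 2 me L, 3 pra:b H, 4 bif L, 5 re L, 6 kro L, 7 net L, 8 da L, 9 na L.
Parse right to left (heavy = foot alone; LL = one foot; stranded L unfooted): (tif.ˈme) (ˈpra:b) (bif.ˈre) (kro.ˈnet) (da.ˈna).
Foot heads: 2, 3, 5, 7, 9.
Primary stress on the leftmost head = syllable 2.
Secondary stress on 3, 5, 7, 9: tif.ˈme.ˌpra:b.bif.ˌre.kro.ˌnet.da.ˌna.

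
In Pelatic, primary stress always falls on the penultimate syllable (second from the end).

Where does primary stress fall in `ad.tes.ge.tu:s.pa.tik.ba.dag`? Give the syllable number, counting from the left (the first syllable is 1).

The word has 8 syllables; the penultimate syllable (second from the end) is syllable 7 (ba).
Primary stress: syllable 7 → ad.tes.ge.tu:s.pa.tik.ˈba.dag.

7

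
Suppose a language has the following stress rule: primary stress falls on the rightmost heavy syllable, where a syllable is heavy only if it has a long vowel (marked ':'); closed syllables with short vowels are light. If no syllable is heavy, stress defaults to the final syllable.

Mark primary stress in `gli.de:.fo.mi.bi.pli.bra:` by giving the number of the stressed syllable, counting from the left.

Weights: 1 gli L, 2 de: H, 3 fo L, 4 mi L, 5 bi L, 6 pli L, 7 bra: H.
Heavy syllables in the domain: 2, 7. The rightmost is syllable 7 (bra:).
Primary stress: syllable 7 → gli.de:.fo.mi.bi.pli.ˈbra:.

7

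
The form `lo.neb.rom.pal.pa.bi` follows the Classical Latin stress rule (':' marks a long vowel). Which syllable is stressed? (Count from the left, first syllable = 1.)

4

Classical Latin: stress the penult if heavy (long vowel or closed), else the antepenult.
Weights: 4 pal H, 5 pa L, 6 bi L.
The penult (syllable 5, pa) is light, so stress falls on the antepenult (syllable 4, pal).
Stress on syllable 4: lo.neb.rom.ˈpal.pa.bi.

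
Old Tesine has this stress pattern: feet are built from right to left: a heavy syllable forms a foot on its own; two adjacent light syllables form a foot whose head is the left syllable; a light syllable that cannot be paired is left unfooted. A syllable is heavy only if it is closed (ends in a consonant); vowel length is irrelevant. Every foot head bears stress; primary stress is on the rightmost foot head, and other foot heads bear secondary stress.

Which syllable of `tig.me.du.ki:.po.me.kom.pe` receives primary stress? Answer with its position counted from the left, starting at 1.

Weights: 1 tig H, 2 me L, 3 du L, 4 ki: L, 5 po L, 6 me L, 7 kom H, 8 pe L.
Parse right to left (heavy = foot alone; LL = one foot; stranded L unfooted): (ˈtig) me (ˈdu.ki:) (ˈpo.me) (ˈkom) pe.
Foot heads: 1, 3, 5, 7.
Primary stress on the rightmost head = syllable 7.
Primary stress: syllable 7 → tig.me.du.ki:.po.me.ˈkom.pe.

7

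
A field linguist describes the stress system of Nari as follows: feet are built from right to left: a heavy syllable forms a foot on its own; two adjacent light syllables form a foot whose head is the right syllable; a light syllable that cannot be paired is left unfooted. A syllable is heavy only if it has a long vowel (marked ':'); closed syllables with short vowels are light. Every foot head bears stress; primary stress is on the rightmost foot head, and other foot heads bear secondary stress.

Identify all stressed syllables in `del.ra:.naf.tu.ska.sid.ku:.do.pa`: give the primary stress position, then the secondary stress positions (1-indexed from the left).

primary 9, secondary 2, 4, 6, 7

Weights: 1 del L, 2 ra: H, 3 naf L, 4 tu L, 5 ska L, 6 sid L, 7 ku: H, 8 do L, 9 pa L.
Parse right to left (heavy = foot alone; LL = one foot; stranded L unfooted): del (ˈra:) (naf.ˈtu) (ska.ˈsid) (ˈku:) (do.ˈpa).
Foot heads: 2, 4, 6, 7, 9.
Primary stress on the rightmost head = syllable 9.
Secondary stress on 2, 4, 6, 7: del.ˌra:.naf.ˌtu.ska.ˌsid.ˌku:.do.ˈpa.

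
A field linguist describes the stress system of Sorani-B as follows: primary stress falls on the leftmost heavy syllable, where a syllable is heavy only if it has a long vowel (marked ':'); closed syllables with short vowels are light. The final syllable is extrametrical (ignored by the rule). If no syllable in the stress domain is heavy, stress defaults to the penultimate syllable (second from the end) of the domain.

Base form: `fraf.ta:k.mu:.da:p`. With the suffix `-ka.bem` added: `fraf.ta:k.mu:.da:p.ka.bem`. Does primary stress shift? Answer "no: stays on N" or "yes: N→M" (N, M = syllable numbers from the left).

Base `fraf.ta:k.mu:.da:p` (4 syllables):
  The final syllable (4, da:p) is extrametrical; the stress domain is syllables 1–3.
  Weights: 1 fraf L, 2 ta:k H, 3 mu: H.
  Heavy syllables in the domain: 2, 3. The leftmost is syllable 2 (ta:k).
  → primary stress on syllable 2.
Suffixed `fraf.ta:k.mu:.da:p.ka.bem` (6 syllables):
  The final syllable (6, bem) is extrametrical; the stress domain is syllables 1–5.
  Weights: 1 fraf L, 2 ta:k H, 3 mu: H, 4 da:p H, 5 ka L.
  Heavy syllables in the domain: 2, 3, 4. The leftmost is syllable 2 (ta:k).
  → primary stress on syllable 2.

no: stays on 2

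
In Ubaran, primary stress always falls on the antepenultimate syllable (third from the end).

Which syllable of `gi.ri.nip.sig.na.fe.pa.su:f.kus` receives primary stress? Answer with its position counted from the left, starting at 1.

The word has 9 syllables; the antepenultimate syllable (third from the end) is syllable 7 (pa).
Primary stress: syllable 7 → gi.ri.nip.sig.na.fe.ˈpa.su:f.kus.

7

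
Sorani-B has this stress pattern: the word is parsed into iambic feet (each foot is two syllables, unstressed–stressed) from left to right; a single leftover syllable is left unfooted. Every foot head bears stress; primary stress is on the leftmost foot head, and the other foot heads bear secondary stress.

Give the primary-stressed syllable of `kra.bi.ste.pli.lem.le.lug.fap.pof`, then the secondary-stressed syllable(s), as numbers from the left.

Parse left to right into iambic (σˈσ) feet: (kra.ˈbi) (ste.ˈpli) (lem.ˈle) (lug.ˈfap) pof. Syllable 9 is left unfooted.
Foot heads (stressed positions): 2, 4, 6, 8.
End Rule Leftmost: primary stress on the leftmost head = syllable 2.
Secondary stress on 4, 6, 8: kra.ˈbi.ste.ˌpli.lem.ˌle.lug.ˌfap.pof.

primary 2, secondary 4, 6, 8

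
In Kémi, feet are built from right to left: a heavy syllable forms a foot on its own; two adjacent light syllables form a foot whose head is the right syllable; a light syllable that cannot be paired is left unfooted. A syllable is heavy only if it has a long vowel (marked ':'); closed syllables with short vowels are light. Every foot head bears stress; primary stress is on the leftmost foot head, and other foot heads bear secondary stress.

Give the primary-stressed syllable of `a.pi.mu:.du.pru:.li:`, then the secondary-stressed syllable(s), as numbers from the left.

primary 2, secondary 3, 5, 6

Weights: 1 a L, 2 pi L, 3 mu: H, 4 du L, 5 pru: H, 6 li: H.
Parse right to left (heavy = foot alone; LL = one foot; stranded L unfooted): (a.ˈpi) (ˈmu:) du (ˈpru:) (ˈli:).
Foot heads: 2, 3, 5, 6.
Primary stress on the leftmost head = syllable 2.
Secondary stress on 3, 5, 6: a.ˈpi.ˌmu:.du.ˌpru:.ˌli:.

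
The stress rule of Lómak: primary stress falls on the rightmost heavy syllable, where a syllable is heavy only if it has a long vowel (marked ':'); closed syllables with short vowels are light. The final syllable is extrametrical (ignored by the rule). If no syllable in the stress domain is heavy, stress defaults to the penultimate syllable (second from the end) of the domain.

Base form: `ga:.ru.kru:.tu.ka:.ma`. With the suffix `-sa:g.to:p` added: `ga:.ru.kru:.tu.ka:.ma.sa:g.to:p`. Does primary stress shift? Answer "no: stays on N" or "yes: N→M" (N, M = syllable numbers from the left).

yes: 5→7

Base `ga:.ru.kru:.tu.ka:.ma` (6 syllables):
  The final syllable (6, ma) is extrametrical; the stress domain is syllables 1–5.
  Weights: 1 ga: H, 2 ru L, 3 kru: H, 4 tu L, 5 ka: H.
  Heavy syllables in the domain: 1, 3, 5. The rightmost is syllable 5 (ka:).
  → primary stress on syllable 5.
Suffixed `ga:.ru.kru:.tu.ka:.ma.sa:g.to:p` (8 syllables):
  The final syllable (8, to:p) is extrametrical; the stress domain is syllables 1–7.
  Weights: 1 ga: H, 2 ru L, 3 kru: H, 4 tu L, 5 ka: H, 6 ma L, 7 sa:g H.
  Heavy syllables in the domain: 1, 3, 5, 7. The rightmost is syllable 7 (sa:g).
  → primary stress on syllable 7.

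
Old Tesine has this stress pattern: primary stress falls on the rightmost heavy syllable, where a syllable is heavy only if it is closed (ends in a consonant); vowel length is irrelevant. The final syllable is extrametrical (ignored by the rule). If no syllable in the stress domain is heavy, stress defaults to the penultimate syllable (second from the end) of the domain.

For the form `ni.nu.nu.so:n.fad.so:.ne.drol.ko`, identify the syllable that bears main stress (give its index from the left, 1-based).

8

The final syllable (9, ko) is extrametrical; the stress domain is syllables 1–8.
Weights: 1 ni L, 2 nu L, 3 nu L, 4 so:n H, 5 fad H, 6 so: L, 7 ne L, 8 drol H.
Heavy syllables in the domain: 4, 5, 8. The rightmost is syllable 8 (drol).
Primary stress: syllable 8 → ni.nu.nu.so:n.fad.so:.ne.ˈdrol.ko.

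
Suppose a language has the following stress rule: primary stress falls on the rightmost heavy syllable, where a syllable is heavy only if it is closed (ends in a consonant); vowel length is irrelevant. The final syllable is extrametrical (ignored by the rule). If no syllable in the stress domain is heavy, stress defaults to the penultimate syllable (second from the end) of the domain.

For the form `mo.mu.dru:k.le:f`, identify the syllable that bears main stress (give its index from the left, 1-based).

3

The final syllable (4, le:f) is extrametrical; the stress domain is syllables 1–3.
Weights: 1 mo L, 2 mu L, 3 dru:k H.
Heavy syllables in the domain: 3. The rightmost is syllable 3 (dru:k).
Primary stress: syllable 3 → mo.mu.ˈdru:k.le:f.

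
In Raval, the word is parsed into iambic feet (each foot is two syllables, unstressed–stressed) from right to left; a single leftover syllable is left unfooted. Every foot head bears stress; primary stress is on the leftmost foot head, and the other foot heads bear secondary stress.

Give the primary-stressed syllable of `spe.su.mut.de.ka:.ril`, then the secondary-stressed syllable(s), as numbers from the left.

Parse right to left into iambic (σˈσ) feet: (spe.ˈsu) (mut.ˈde) (ka:.ˈril).
Foot heads (stressed positions): 2, 4, 6.
End Rule Leftmost: primary stress on the leftmost head = syllable 2.
Secondary stress on 4, 6: spe.ˈsu.mut.ˌde.ka:.ˌril.

primary 2, secondary 4, 6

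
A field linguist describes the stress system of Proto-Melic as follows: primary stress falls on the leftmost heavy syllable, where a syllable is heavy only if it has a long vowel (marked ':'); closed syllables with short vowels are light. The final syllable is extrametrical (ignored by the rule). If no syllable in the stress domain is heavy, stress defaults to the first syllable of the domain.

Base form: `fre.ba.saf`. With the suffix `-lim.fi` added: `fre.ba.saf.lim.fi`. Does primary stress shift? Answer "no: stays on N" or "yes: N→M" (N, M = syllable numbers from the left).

Base `fre.ba.saf` (3 syllables):
  The final syllable (3, saf) is extrametrical; the stress domain is syllables 1–2.
  Weights: 1 fre L, 2 ba L.
  No heavy syllable in the domain; default to the first syllable of the domain = syllable 1.
  → primary stress on syllable 1.
Suffixed `fre.ba.saf.lim.fi` (5 syllables):
  The final syllable (5, fi) is extrametrical; the stress domain is syllables 1–4.
  Weights: 1 fre L, 2 ba L, 3 saf L, 4 lim L.
  No heavy syllable in the domain; default to the first syllable of the domain = syllable 1.
  → primary stress on syllable 1.

no: stays on 1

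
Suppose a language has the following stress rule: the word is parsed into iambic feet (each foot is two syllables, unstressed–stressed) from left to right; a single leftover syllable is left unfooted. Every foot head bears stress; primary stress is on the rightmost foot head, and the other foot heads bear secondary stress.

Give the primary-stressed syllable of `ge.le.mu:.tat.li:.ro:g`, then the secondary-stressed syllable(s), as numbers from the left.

Parse left to right into iambic (σˈσ) feet: (ge.ˈle) (mu:.ˈtat) (li:.ˈro:g).
Foot heads (stressed positions): 2, 4, 6.
End Rule Rightmost: primary stress on the rightmost head = syllable 6.
Secondary stress on 2, 4: ge.ˌle.mu:.ˌtat.li:.ˈro:g.

primary 6, secondary 2, 4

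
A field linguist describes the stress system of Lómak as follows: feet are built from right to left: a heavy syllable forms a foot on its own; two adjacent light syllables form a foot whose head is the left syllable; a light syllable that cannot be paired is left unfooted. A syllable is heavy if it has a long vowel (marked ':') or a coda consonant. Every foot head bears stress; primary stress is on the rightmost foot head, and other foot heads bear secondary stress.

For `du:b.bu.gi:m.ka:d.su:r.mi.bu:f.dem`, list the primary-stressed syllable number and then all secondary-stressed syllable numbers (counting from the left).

Weights: 1 du:b H, 2 bu L, 3 gi:m H, 4 ka:d H, 5 su:r H, 6 mi L, 7 bu:f H, 8 dem H.
Parse right to left (heavy = foot alone; LL = one foot; stranded L unfooted): (ˈdu:b) bu (ˈgi:m) (ˈka:d) (ˈsu:r) mi (ˈbu:f) (ˈdem).
Foot heads: 1, 3, 4, 5, 7, 8.
Primary stress on the rightmost head = syllable 8.
Secondary stress on 1, 3, 4, 5, 7: ˌdu:b.bu.ˌgi:m.ˌka:d.ˌsu:r.mi.ˌbu:f.ˈdem.

primary 8, secondary 1, 3, 4, 5, 7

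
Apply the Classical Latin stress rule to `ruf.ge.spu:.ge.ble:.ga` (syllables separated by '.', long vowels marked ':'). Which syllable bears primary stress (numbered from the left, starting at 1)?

Classical Latin: stress the penult if heavy (long vowel or closed), else the antepenult.
Weights: 4 ge L, 5 ble: H, 6 ga L.
The penult (syllable 5, ble:) is heavy, so it takes stress.
Stress on syllable 5: ruf.ge.spu:.ge.ˈble:.ga.

5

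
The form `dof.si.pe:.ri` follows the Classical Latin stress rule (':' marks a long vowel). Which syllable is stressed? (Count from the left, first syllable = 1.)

Classical Latin: stress the penult if heavy (long vowel or closed), else the antepenult.
Weights: 2 si L, 3 pe: H, 4 ri L.
The penult (syllable 3, pe:) is heavy, so it takes stress.
Stress on syllable 3: dof.si.ˈpe:.ri.

3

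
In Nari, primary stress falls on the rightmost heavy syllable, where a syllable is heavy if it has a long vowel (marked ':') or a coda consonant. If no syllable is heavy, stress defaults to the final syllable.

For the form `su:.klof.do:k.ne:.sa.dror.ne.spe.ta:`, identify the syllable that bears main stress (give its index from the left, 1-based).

Weights: 1 su: H, 2 klof H, 3 do:k H, 4 ne: H, 5 sa L, 6 dror H, 7 ne L, 8 spe L, 9 ta: H.
Heavy syllables in the domain: 1, 2, 3, 4, 6, 9. The rightmost is syllable 9 (ta:).
Primary stress: syllable 9 → su:.klof.do:k.ne:.sa.dror.ne.spe.ˈta:.

9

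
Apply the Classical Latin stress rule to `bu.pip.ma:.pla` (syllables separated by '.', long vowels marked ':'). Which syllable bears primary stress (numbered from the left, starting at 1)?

Classical Latin: stress the penult if heavy (long vowel or closed), else the antepenult.
Weights: 2 pip H, 3 ma: H, 4 pla L.
The penult (syllable 3, ma:) is heavy, so it takes stress.
Stress on syllable 3: bu.pip.ˈma:.pla.

3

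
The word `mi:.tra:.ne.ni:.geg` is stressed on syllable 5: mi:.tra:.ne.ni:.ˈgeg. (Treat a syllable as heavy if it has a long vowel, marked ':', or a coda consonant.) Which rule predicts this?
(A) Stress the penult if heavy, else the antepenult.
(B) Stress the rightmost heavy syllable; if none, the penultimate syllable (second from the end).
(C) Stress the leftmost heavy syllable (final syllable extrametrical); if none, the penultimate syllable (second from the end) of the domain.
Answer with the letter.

Rule A → syllable 4 (observed: 5).
Rule B → syllable 5 ✓.
Rule C → syllable 1 (observed: 5).

B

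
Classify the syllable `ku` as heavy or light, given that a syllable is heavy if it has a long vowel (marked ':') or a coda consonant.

`ku`: short vowel, open (no coda). Short vowel, open → light.

light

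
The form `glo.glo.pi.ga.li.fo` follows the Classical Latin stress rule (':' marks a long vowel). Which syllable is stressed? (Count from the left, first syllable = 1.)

4

Classical Latin: stress the penult if heavy (long vowel or closed), else the antepenult.
Weights: 4 ga L, 5 li L, 6 fo L.
The penult (syllable 5, li) is light, so stress falls on the antepenult (syllable 4, ga).
Stress on syllable 4: glo.glo.pi.ˈga.li.fo.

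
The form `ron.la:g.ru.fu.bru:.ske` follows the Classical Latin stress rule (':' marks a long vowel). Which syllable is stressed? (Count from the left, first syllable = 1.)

5

Classical Latin: stress the penult if heavy (long vowel or closed), else the antepenult.
Weights: 4 fu L, 5 bru: H, 6 ske L.
The penult (syllable 5, bru:) is heavy, so it takes stress.
Stress on syllable 5: ron.la:g.ru.fu.ˈbru:.ske.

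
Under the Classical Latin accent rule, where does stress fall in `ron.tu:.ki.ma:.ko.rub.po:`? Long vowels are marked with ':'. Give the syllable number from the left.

6

Classical Latin: stress the penult if heavy (long vowel or closed), else the antepenult.
Weights: 5 ko L, 6 rub H, 7 po: H.
The penult (syllable 6, rub) is heavy, so it takes stress.
Stress on syllable 6: ron.tu:.ki.ma:.ko.ˈrub.po:.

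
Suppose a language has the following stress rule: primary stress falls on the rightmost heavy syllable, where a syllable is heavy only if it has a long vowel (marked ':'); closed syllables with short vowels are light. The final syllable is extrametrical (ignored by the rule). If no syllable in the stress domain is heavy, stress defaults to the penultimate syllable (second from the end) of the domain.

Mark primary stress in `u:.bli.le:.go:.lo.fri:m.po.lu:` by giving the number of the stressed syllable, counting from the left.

The final syllable (8, lu:) is extrametrical; the stress domain is syllables 1–7.
Weights: 1 u: H, 2 bli L, 3 le: H, 4 go: H, 5 lo L, 6 fri:m H, 7 po L.
Heavy syllables in the domain: 1, 3, 4, 6. The rightmost is syllable 6 (fri:m).
Primary stress: syllable 6 → u:.bli.le:.go:.lo.ˈfri:m.po.lu:.

6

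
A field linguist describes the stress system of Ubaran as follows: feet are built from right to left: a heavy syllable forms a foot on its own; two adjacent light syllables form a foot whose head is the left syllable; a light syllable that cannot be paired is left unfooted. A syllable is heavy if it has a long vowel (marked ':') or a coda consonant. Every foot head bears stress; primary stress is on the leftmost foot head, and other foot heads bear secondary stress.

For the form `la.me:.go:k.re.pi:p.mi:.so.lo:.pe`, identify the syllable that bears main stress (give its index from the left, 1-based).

2

Weights: 1 la L, 2 me: H, 3 go:k H, 4 re L, 5 pi:p H, 6 mi: H, 7 so L, 8 lo: H, 9 pe L.
Parse right to left (heavy = foot alone; LL = one foot; stranded L unfooted): la (ˈme:) (ˈgo:k) re (ˈpi:p) (ˈmi:) so (ˈlo:) pe.
Foot heads: 2, 3, 5, 6, 8.
Primary stress on the leftmost head = syllable 2.
Primary stress: syllable 2 → la.ˈme:.go:k.re.pi:p.mi:.so.lo:.pe.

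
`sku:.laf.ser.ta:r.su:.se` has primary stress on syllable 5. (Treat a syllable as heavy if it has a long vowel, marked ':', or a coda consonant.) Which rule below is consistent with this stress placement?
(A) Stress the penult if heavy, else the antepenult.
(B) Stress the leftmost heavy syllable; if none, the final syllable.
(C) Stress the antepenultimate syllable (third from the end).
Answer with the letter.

A

Rule A → syllable 5 ✓.
Rule B → syllable 1 (observed: 5).
Rule C → syllable 4 (observed: 5).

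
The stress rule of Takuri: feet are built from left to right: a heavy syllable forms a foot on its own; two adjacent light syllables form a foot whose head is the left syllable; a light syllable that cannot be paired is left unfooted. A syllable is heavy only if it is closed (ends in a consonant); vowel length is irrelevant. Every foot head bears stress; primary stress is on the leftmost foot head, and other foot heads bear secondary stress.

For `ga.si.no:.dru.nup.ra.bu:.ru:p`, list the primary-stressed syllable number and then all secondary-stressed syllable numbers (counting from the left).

primary 1, secondary 3, 5, 6, 8

Weights: 1 ga L, 2 si L, 3 no: L, 4 dru L, 5 nup H, 6 ra L, 7 bu: L, 8 ru:p H.
Parse left to right (heavy = foot alone; LL = one foot; stranded L unfooted): (ˈga.si) (ˈno:.dru) (ˈnup) (ˈra.bu:) (ˈru:p).
Foot heads: 1, 3, 5, 6, 8.
Primary stress on the leftmost head = syllable 1.
Secondary stress on 3, 5, 6, 8: ˈga.si.ˌno:.dru.ˌnup.ˌra.bu:.ˌru:p.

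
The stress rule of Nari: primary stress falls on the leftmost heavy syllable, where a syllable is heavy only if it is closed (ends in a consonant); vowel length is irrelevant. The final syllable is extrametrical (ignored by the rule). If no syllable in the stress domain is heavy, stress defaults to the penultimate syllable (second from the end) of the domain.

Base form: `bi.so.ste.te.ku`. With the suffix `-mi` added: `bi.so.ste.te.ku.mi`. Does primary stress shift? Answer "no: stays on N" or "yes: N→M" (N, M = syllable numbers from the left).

yes: 3→4

Base `bi.so.ste.te.ku` (5 syllables):
  The final syllable (5, ku) is extrametrical; the stress domain is syllables 1–4.
  Weights: 1 bi L, 2 so L, 3 ste L, 4 te L.
  No heavy syllable in the domain; default to the penultimate syllable (second from the end) of the domain = syllable 3.
  → primary stress on syllable 3.
Suffixed `bi.so.ste.te.ku.mi` (6 syllables):
  The final syllable (6, mi) is extrametrical; the stress domain is syllables 1–5.
  Weights: 1 bi L, 2 so L, 3 ste L, 4 te L, 5 ku L.
  No heavy syllable in the domain; default to the penultimate syllable (second from the end) of the domain = syllable 4.
  → primary stress on syllable 4.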